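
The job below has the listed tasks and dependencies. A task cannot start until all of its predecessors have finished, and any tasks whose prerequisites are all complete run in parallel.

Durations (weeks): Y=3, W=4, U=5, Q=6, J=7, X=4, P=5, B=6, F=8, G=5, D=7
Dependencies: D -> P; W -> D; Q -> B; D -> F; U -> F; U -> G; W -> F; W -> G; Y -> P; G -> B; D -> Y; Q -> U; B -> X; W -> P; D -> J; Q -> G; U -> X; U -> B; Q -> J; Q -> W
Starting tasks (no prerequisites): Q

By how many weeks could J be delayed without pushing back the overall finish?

2

Q→U→G→B→X = 6+5+5+6+4 = 26 sets the makespan at 26 weeks.
Longest path through J: 24 weeks (earliest finish 24, latest finish 26).
So J can slip 26 − 24 = 2 weeks.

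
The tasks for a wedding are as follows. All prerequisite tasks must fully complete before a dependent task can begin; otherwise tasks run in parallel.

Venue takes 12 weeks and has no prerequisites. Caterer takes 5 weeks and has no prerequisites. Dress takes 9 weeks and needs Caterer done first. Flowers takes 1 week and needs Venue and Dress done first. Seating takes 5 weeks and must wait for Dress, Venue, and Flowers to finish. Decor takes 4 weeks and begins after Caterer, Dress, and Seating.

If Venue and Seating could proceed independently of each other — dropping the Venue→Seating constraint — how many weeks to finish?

24

Before: longest chain Caterer→Dress→Flowers→Seating→Decor = 5+9+1+5+4 = 24, finish 24.
Dropping Venue→Seating doesn't change Seating's earliest start (15); another predecessor still binds.
New critical path: Caterer→Dress→Flowers→Seating→Decor = 5+9+1+5+4 = 24 ⇒ 24 weeks.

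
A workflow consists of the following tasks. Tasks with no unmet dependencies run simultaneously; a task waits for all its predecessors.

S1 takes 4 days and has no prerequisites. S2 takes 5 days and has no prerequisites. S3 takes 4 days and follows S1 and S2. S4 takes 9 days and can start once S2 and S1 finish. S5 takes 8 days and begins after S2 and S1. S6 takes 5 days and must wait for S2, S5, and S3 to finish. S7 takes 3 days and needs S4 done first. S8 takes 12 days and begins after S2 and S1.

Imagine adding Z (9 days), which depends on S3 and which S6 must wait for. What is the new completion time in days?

23

Originally the project takes 18 days.
With Z inserted, S6 now waits for max(S2, S5, S3, Z).
New critical path: S2→S3→Z→S6 = 5+4+9+5 = 23 ⇒ 23 days.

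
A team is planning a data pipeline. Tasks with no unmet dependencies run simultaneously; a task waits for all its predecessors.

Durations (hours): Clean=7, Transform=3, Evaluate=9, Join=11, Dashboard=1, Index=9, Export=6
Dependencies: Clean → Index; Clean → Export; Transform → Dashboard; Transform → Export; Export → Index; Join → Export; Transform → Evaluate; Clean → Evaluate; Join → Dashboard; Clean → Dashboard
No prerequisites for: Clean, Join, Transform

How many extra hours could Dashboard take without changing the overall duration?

The longest chain is Join→Export→Index = 11+6+9 = 26; overall finish 26 hours.
Longest path through Dashboard: 12 hours (earliest finish 12, latest finish 26).
Float = 26 − 12 = 14.

14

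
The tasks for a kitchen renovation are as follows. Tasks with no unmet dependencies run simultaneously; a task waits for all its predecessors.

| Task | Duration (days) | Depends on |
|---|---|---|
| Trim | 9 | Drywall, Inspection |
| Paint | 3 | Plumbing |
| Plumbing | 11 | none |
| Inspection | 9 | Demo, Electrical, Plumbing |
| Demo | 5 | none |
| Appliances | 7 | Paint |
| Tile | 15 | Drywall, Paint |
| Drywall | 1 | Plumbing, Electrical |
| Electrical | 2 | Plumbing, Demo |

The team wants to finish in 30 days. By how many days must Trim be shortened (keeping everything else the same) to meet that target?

1

Current finish: 31 days; target: 30.
Trim is on every critical path, so each day cut from Trim cuts the finish by one (this holds down to a finish of 29).
Need 31 − 30 = 1 day off Trim → Trim becomes 8 days, finish becomes 30.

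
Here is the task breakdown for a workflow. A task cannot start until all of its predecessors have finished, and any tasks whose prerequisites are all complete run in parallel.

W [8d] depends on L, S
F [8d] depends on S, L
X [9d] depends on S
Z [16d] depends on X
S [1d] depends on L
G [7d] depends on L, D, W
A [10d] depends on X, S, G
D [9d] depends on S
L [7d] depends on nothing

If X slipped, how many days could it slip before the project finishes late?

1

Critical path: L→S→D→G→A = 7+1+9+7+10 = 34, so the finish is 34 days.
The longest chain containing X totals 33 days.
So X can slip 18 − 17 = 1 day.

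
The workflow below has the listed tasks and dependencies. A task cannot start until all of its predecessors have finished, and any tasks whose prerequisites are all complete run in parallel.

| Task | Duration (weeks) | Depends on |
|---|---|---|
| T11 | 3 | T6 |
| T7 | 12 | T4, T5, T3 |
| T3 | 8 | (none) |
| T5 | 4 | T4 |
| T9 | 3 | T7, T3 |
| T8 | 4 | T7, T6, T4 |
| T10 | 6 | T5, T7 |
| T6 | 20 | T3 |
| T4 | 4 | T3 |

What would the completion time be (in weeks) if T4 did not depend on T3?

Original critical path: T3→T4→T5→T7→T10 = 8+4+4+12+6 = 34 ⇒ 34 weeks.
Without T3→T4, T4's earliest start moves from 8 to 0.
After: T3→T6→T8 = 8+20+4 = 32 → 32 weeks.

32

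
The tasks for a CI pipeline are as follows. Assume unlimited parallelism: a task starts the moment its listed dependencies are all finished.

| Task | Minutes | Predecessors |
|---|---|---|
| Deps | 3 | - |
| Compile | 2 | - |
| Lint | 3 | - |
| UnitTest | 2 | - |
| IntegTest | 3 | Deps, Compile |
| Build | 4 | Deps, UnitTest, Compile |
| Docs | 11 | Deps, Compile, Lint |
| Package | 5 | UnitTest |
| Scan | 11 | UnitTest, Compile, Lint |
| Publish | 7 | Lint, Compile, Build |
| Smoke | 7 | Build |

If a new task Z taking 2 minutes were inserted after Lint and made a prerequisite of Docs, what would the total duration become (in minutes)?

16

Originally the schedule takes 14 minutes.
With Z inserted, Docs now waits for max(Deps, Compile, Lint, Z).
New critical path: Lint→Z→Docs = 3+2+11 = 16 ⇒ 16 minutes.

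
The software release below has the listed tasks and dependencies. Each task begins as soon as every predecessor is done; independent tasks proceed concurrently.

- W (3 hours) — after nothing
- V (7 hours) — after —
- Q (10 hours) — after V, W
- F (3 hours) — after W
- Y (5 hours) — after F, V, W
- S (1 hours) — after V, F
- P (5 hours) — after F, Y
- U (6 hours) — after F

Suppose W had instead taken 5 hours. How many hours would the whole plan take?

Baseline: V→Q = 7+10 = 17 → 17 hours.
W is off the critical path — its longest chain is 16 hours, giving 1 of slack.
Now W→F→Y→P = 5+3+5+5 = 18 is longest, so the finish becomes 18 hours.

18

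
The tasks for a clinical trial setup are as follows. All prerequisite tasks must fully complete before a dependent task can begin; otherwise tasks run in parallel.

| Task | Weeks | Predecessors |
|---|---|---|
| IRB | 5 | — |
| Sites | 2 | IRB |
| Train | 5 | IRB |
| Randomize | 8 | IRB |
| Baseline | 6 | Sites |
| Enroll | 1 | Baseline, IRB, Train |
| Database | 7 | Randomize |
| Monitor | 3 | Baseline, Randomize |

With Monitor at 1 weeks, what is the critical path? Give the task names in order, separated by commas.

IRB, Randomize, Database

Critical path before the change: IRB→Randomize→Database = 5+8+7 = 20 giving 20 weeks.
Monitor is off the critical path — its longest chain is 16 weeks, giving 4 of slack.
That remains the longest chain; total 20 weeks.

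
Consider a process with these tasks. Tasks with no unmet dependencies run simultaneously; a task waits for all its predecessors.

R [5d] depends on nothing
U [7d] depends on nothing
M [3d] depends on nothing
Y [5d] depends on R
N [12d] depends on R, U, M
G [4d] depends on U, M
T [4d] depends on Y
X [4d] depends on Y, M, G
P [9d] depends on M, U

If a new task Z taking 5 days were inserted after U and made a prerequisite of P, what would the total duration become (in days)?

21

Originally the schedule takes 19 days.
With Z inserted, P now waits for max(M, U, Z).
New critical path: U→Z→P = 7+5+9 = 21 ⇒ 21 days.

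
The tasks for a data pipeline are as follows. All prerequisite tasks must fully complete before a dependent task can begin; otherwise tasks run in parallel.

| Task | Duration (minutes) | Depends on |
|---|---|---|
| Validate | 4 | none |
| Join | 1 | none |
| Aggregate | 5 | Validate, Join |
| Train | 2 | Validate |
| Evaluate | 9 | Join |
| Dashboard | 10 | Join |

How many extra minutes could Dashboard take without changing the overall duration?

Join→Dashboard = 1+10 = 11 sets the makespan at 11 minutes.
Dashboard finishes as early as 11 and must finish by 11.
Float = 11 − 11 = 0.

0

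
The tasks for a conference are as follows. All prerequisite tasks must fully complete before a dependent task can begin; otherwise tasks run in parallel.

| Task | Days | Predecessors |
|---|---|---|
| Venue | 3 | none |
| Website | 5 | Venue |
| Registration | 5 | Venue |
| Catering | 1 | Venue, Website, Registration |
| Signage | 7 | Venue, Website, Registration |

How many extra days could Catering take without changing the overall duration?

6

The longest chain is Venue→Website→Signage = 3+5+7 = 15; overall finish 15 days.
Longest path through Catering: 9 days (earliest finish 9, latest finish 15).
Float = 15 − 9 = 6.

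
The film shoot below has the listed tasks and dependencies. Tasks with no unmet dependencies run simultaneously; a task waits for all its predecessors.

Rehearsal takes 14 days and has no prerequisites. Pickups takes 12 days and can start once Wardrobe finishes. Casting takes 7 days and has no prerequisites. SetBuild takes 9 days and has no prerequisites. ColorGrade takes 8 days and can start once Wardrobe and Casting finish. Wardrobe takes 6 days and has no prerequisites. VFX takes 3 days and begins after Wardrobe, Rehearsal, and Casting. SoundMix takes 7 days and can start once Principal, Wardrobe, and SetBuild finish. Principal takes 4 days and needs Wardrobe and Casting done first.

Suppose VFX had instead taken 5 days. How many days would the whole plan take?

The binding path is Casting→Principal→SoundMix = 7+4+7 = 18; finish at 18 days.
VFX has 1 day of float (longest path through it is 17).
Now Rehearsal→VFX = 14+5 = 19 is longest, so the finish becomes 19 days.

19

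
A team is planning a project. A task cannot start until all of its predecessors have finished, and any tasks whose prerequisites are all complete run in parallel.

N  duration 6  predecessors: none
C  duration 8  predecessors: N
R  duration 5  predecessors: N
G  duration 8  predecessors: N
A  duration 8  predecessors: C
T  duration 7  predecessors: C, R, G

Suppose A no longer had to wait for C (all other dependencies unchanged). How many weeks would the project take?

Before: longest chain N→C→A = 6+8+8 = 22, finish 22.
Without C→A, A's earliest start moves from 14 to 0.
After: N→C→T = 6+8+7 = 21 → 21 weeks.

21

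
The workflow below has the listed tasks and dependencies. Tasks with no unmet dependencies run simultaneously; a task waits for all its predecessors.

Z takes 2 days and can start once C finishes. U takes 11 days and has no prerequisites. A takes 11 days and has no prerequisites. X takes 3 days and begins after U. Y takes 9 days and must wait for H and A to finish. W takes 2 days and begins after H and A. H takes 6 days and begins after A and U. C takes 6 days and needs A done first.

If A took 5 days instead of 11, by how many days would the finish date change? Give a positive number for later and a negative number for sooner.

Actual critical path: A→H→Y = 11+6+9 = 26 ⇒ 26 days.
A is on the critical path; changing it to 5 makes that path 20 days.
New critical path: U→H→Y = 11+6+9 = 26 ⇒ 26 days.
Change in finish: 26 − 26 = +0 days.

0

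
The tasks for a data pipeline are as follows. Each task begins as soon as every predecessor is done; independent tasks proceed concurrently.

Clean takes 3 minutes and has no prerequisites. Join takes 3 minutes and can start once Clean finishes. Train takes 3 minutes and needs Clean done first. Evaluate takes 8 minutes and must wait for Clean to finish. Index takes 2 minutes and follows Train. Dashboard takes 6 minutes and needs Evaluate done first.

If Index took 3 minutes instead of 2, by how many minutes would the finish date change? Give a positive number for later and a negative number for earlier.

0

Actual critical path: Clean→Evaluate→Dashboard = 3+8+6 = 17 ⇒ 17 minutes.
Index has 9 minutes of float (longest path through it is 8).
No other chain overtakes it, so the finish is 17 minutes.
Change in finish: 17 − 17 = +0 minutes.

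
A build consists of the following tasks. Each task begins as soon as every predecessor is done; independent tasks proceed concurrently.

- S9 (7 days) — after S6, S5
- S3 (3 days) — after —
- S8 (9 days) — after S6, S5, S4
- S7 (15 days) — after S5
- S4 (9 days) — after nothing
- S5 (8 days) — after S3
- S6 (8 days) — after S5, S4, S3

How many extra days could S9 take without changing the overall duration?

Critical path: S3→S5→S6→S8 = 3+8+8+9 = 28, so the finish is 28 days.
Longest path through S9: 26 days (earliest finish 26, latest finish 28).
Float = 28 − 26 = 2.

2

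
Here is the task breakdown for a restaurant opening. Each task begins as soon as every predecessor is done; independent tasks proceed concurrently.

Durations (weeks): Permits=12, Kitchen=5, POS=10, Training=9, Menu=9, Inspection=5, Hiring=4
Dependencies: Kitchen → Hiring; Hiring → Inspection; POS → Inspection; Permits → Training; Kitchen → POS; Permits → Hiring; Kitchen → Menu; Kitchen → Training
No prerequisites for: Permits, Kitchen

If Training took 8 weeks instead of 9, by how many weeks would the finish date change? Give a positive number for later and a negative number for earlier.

0

Baseline: Permits→Training = 12+9 = 21 → 21 weeks.
Training is on the critical path; changing it to 8 makes that path 20 weeks.
Now Permits→Hiring→Inspection = 12+4+5 = 21 is longest, so the finish becomes 21 weeks.
Change in finish: 21 − 21 = +0 weeks.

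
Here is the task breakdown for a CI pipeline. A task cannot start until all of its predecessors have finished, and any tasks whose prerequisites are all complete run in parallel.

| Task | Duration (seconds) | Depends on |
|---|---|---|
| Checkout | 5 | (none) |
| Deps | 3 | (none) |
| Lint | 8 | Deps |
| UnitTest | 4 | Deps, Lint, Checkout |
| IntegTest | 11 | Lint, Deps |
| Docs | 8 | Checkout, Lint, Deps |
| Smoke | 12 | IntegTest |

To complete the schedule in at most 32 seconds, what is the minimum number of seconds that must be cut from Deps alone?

2

Current finish: 34 seconds; target: 32.
Deps is on every critical path, so each second cut from Deps cuts the finish by one (this holds down to a finish of 32).
Need 34 − 32 = 2 seconds off Deps → Deps becomes 1 second, finish becomes 32.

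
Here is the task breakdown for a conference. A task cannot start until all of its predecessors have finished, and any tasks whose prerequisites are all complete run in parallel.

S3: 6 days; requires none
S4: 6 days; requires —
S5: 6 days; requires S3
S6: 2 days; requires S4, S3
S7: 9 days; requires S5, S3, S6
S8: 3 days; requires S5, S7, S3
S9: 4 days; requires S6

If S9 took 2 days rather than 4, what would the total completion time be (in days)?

24

Baseline: S3→S5→S7→S8 = 6+6+9+3 = 24 → 24 days.
S9 is off the critical path — its longest chain is 12 days, giving 12 of slack.
That remains the longest chain; total 24 days.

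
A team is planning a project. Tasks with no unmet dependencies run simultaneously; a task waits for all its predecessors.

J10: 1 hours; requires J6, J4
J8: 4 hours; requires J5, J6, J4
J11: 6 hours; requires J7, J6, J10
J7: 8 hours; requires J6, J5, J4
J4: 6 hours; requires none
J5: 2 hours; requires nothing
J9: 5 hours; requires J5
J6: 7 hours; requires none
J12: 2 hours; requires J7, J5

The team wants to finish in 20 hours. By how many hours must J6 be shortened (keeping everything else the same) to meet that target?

1

Current finish: 21 hours; target: 20.
J6 is on every critical path, so each hour cut from J6 cuts the finish by one (this holds down to a finish of 20).
Need 21 − 20 = 1 hour off J6 → J6 becomes 6 hours, finish becomes 20.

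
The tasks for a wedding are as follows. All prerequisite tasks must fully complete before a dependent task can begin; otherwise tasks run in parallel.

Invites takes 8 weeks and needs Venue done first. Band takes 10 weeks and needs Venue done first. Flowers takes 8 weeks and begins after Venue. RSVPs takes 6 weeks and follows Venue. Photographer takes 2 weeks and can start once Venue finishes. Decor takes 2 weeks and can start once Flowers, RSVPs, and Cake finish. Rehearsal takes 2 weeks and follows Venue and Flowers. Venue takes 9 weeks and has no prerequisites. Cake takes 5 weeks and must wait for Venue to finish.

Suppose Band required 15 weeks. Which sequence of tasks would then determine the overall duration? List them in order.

Venue, Band

Critical path before the change: Venue→Band = 9+10 = 19 giving 19 weeks.
Since Band is critical, the +5 change carries straight to that chain (now 24 weeks).
That remains the longest chain; total 24 weeks.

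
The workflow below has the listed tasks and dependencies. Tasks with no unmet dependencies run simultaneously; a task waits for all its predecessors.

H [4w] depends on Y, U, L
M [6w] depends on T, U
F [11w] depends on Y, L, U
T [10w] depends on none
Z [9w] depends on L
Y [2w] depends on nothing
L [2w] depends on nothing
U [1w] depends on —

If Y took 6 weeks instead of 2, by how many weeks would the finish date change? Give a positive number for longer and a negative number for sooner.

As given, the longest chain is T→M = 10+6 = 16, so the finish is 16 weeks.
The longest path through Y is only 13 weeks, so Y has float 3.
New critical path: Y→F = 6+11 = 17 ⇒ 17 weeks.
Change in finish: 17 − 16 = +1 weeks.

1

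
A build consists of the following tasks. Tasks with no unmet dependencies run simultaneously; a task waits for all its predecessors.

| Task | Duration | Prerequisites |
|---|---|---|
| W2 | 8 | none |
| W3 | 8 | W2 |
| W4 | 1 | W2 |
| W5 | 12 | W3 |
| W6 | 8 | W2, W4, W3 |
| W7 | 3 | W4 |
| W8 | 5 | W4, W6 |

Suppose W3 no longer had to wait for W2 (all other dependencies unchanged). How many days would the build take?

22

Original critical path: W2→W3→W6→W8 = 8+8+8+5 = 29 ⇒ 29 days.
Without W2→W3, W3's earliest start moves from 8 to 0.
New critical path: W2→W4→W6→W8 = 8+1+8+5 = 22 ⇒ 22 days.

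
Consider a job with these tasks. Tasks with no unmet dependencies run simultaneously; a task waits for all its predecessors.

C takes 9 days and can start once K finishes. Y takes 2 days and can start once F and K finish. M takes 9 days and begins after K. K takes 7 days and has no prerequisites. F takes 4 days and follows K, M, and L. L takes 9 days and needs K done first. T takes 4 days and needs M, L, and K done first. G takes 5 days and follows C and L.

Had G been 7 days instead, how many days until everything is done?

23

Baseline: K→M→F→Y = 7+9+4+2 = 22 → 22 days.
G has 1 day of float (longest path through it is 21).
Now K→L→G = 7+9+7 = 23 is longest, so the finish becomes 23 days.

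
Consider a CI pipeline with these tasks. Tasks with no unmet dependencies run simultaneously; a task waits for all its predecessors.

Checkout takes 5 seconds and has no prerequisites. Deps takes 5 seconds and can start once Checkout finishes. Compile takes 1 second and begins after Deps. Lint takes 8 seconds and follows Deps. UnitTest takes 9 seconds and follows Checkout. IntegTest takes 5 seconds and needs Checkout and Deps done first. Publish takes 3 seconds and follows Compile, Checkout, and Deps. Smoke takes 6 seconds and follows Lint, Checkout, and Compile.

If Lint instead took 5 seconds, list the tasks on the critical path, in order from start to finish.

Checkout, Deps, Lint, Smoke

The binding path is Checkout→Deps→Lint→Smoke = 5+5+8+6 = 24; finish at 24 seconds.
Lint lies on that path, so at 5 seconds the path becomes 21 seconds.
That remains the longest chain; total 21 seconds.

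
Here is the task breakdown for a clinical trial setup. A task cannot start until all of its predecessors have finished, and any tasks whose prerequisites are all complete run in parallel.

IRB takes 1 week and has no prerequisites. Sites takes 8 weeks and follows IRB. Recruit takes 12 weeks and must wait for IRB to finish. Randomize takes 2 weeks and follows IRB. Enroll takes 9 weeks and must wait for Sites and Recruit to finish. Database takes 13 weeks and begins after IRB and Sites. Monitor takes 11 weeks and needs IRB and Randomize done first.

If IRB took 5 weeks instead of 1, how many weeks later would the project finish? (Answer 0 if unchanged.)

Critical path before the change: IRB→Sites→Database = 1+8+13 = 22 giving 22 weeks.
IRB is on the critical path; changing it to 5 makes that path 26 weeks.
No other chain overtakes it, so the finish is 26 weeks.
Change in finish: 26 − 22 = +4 weeks.

4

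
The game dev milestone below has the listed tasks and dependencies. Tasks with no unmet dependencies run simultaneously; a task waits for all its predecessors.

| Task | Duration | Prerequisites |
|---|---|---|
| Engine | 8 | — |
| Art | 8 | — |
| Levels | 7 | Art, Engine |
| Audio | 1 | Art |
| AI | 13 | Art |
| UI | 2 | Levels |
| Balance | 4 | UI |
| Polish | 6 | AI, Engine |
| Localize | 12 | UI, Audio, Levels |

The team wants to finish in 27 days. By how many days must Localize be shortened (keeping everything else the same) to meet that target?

2

Current finish: 29 days; target: 27.
Localize is on every critical path, so each day cut from Localize cuts the finish by one (this holds down to a finish of 27).
Need 29 − 27 = 2 days off Localize → Localize becomes 10 days, finish becomes 27.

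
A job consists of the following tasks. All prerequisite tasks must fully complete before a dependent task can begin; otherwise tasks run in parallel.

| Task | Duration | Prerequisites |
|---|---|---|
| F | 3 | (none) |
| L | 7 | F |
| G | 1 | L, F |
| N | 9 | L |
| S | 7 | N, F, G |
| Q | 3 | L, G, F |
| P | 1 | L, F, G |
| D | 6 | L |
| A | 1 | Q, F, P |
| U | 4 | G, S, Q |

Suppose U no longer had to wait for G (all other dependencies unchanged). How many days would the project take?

30

With the dependency in place, F→L→N→S→U = 3+7+9+7+4 = 30 sets the finish at 30 days.
Dropping G→U doesn't change U's earliest start (26); another predecessor still binds.
The longest chain is now F→L→N→S→U = 3+7+9+7+4 = 30, so the project takes 30 days.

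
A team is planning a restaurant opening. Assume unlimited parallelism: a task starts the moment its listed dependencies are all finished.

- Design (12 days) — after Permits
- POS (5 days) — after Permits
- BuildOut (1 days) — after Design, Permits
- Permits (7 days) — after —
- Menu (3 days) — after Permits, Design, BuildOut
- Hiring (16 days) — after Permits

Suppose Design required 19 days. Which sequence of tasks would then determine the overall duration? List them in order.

Permits, Design, BuildOut, Menu

Critical path before the change: Permits→Design→BuildOut→Menu = 7+12+1+3 = 23 giving 23 days.
Since Design is critical, the +7 change carries straight to that chain (now 30 days).
That remains the longest chain; total 30 days.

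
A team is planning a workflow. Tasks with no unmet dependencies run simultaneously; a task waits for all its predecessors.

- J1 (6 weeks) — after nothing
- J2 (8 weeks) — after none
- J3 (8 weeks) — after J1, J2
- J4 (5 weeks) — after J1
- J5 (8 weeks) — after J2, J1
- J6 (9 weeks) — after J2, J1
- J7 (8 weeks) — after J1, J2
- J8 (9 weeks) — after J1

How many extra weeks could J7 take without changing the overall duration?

1

Critical path: J2→J6 = 8+9 = 17, so the finish is 17 weeks.
Longest path through J7: 16 weeks (earliest finish 16, latest finish 17).
Slack of J7 = 9 − 8 = 1 week.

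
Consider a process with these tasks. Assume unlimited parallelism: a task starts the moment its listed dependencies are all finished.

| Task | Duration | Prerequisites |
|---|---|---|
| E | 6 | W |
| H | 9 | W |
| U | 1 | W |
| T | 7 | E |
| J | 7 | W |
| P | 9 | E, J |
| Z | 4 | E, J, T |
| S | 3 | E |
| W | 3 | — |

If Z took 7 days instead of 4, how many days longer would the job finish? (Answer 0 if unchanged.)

3

As given, the longest chain is W→E→T→Z = 3+6+7+4 = 20, so the finish is 20 days.
Z lies on that path, so at 7 days the path becomes 23 days.
No other chain overtakes it, so the finish is 23 days.
Change in finish: 23 − 20 = +3 days.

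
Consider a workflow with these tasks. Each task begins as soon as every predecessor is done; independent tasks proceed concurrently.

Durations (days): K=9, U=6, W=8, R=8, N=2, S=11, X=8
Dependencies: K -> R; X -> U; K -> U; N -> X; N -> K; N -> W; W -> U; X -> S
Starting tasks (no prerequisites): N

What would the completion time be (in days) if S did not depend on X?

Original critical path: N→X→S = 2+8+11 = 21 ⇒ 21 days.
Without X→S, S's earliest start moves from 10 to 0.
The longest chain is now N→K→R = 2+9+8 = 19, so the project takes 19 days.

19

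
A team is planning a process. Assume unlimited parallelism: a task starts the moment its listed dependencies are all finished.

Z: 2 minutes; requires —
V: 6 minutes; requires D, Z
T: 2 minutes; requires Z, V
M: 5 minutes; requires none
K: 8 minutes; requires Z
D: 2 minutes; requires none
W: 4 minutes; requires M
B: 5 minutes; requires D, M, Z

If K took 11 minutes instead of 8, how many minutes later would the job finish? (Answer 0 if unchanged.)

3

Critical path before the change: Z→K = 2+8 = 10 giving 10 minutes.
Since K is critical, the +3 change carries straight to that chain (now 13 minutes).
No other chain overtakes it, so the finish is 13 minutes.
Change in finish: 13 − 10 = +3 minutes.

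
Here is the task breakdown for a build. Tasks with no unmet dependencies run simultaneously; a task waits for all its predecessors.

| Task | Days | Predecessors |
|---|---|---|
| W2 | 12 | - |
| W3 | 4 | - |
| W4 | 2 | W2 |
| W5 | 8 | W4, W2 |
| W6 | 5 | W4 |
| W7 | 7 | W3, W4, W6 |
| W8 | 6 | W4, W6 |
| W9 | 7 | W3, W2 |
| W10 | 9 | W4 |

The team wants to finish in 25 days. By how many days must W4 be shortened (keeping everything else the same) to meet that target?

1

Current finish: 26 days; target: 25.
W4 is on every critical path, so each day cut from W4 cuts the finish by one (this holds down to a finish of 25).
Need 26 − 25 = 1 day off W4 → W4 becomes 1 day, finish becomes 25.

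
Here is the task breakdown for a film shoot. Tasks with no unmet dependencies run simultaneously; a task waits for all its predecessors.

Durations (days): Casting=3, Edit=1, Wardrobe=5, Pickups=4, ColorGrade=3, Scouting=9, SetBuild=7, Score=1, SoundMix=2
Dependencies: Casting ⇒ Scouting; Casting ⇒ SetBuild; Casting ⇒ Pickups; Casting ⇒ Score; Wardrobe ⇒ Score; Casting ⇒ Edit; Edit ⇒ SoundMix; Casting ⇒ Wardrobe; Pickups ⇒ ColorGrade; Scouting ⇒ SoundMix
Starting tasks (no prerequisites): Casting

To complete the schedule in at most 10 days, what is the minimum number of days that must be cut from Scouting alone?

4

Current finish: 14 days; target: 10.
Scouting is on every critical path, so each day cut from Scouting cuts the finish by one (this holds down to a finish of 10).
Need 14 − 10 = 4 days off Scouting → Scouting becomes 5 days, finish becomes 10.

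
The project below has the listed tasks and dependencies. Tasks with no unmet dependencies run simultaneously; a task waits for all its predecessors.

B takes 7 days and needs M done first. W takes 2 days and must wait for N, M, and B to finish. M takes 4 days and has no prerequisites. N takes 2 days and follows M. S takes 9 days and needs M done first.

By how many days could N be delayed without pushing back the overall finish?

The longest chain is M→B→W = 4+7+2 = 13; overall finish 13 days.
Longest path through N: 8 days (earliest finish 6, latest finish 11).
So N can slip 11 − 6 = 5 days.

5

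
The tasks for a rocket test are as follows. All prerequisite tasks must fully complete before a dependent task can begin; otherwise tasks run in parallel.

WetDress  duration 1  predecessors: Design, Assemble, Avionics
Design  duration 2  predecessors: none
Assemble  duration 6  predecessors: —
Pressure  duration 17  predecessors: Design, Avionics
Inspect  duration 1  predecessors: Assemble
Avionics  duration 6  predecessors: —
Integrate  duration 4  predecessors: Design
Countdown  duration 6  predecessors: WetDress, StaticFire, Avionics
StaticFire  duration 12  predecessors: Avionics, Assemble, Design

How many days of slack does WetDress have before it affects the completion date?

11

The longest chain is Avionics→StaticFire→Countdown = 6+12+6 = 24; overall finish 24 days.
The longest chain containing WetDress totals 13 days.
Float = 24 − 13 = 11.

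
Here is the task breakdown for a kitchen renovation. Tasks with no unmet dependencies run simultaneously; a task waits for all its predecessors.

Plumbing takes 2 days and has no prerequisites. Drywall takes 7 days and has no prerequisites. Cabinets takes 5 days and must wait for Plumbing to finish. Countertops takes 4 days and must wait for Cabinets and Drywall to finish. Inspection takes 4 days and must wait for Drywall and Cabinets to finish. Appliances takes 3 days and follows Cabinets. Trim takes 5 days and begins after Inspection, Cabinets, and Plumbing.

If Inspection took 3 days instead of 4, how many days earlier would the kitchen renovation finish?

Actual critical path: Plumbing→Cabinets→Inspection→Trim = 2+5+4+5 = 16 ⇒ 16 days.
Inspection is on the critical path; changing it to 3 makes that path 15 days.
That remains the longest chain; total 15 days.
Change in finish: 15 − 16 = -1 days.

1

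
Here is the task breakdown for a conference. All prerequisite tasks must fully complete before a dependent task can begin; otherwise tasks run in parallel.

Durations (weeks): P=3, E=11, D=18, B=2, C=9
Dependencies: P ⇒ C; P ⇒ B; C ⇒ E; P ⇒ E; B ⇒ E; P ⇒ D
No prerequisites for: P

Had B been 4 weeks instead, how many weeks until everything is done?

23

The binding path is P→C→E = 3+9+11 = 23; finish at 23 weeks.
B has 7 weeks of float (longest path through it is 16).
The critical path is still P→C→E; finish is now 23 weeks.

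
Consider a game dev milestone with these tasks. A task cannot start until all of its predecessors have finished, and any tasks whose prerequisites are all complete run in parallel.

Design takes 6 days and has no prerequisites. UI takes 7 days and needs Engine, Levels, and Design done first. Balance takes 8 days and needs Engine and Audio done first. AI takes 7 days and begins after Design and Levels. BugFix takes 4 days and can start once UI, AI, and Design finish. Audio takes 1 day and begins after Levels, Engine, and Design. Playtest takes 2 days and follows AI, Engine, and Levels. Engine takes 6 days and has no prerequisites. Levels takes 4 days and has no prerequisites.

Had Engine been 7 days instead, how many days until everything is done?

18

The binding path is Engine→UI→BugFix = 6+7+4 = 17; finish at 17 days.
Since Engine is critical, the +1 change carries straight to that chain (now 18 days).
The critical path is still Engine→UI→BugFix; finish is now 18 days.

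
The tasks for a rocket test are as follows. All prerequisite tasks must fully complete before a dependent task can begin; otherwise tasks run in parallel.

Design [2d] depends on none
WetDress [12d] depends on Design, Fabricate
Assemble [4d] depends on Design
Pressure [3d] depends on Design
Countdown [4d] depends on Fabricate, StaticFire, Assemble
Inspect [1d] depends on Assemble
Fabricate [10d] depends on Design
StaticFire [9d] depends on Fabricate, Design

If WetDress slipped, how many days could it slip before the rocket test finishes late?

1

Design→Fabricate→StaticFire→Countdown = 2+10+9+4 = 25 sets the makespan at 25 days.
WetDress finishes as early as 24 and must finish by 25.
Slack of WetDress = 13 − 12 = 1 day.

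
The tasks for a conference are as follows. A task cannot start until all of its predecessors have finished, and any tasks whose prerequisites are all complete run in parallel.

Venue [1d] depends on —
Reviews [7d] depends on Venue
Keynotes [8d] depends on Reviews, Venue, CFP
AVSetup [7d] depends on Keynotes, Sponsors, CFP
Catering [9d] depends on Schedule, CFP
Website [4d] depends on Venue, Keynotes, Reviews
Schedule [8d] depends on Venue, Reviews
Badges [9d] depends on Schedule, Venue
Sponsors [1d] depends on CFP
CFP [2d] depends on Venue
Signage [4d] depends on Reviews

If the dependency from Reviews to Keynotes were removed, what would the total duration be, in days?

Original critical path: Venue→Reviews→Schedule→Catering = 1+7+8+9 = 25 ⇒ 25 days.
Without Reviews→Keynotes, Keynotes's earliest start moves from 8 to 3.
After: Venue→Reviews→Schedule→Catering = 1+7+8+9 = 25 → 25 days.

25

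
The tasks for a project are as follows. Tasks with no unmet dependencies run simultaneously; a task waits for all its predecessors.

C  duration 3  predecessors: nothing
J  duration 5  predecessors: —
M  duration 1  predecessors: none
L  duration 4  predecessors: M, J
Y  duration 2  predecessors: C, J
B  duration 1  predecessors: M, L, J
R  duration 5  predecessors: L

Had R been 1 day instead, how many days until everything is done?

The binding path is J→L→R = 5+4+5 = 14; finish at 14 days.
R is on the critical path; changing it to 1 makes that path 10 days.
The binding chain switches to J→L→B = 5+4+1 = 10; finish 10 days.

10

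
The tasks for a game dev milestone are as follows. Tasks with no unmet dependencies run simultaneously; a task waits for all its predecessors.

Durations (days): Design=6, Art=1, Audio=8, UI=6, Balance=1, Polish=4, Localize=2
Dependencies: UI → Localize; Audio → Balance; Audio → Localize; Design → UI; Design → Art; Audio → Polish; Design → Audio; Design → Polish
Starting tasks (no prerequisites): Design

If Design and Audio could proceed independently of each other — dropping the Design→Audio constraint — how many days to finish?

With the dependency in place, Design→Audio→Polish = 6+8+4 = 18 sets the finish at 18 days.
Without Design→Audio, Audio's earliest start moves from 6 to 0.
After: Design→UI→Localize = 6+6+2 = 14 → 14 days.

14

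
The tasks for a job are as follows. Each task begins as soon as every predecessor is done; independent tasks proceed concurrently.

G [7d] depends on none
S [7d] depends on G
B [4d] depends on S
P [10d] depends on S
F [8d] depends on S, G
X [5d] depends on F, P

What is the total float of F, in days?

2

The longest chain is G→S→P→X = 7+7+10+5 = 29; overall finish 29 days.
Longest path through F: 27 days (earliest finish 22, latest finish 24).
So F can slip 24 − 22 = 2 days.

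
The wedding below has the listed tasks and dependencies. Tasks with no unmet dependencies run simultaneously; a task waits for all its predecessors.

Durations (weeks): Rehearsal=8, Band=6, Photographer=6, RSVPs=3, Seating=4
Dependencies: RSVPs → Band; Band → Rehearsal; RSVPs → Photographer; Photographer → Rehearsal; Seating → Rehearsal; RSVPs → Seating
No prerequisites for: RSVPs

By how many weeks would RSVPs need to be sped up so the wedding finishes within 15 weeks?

2

Current finish: 17 weeks; target: 15.
RSVPs is on every critical path, so each week cut from RSVPs cuts the finish by one (this holds down to a finish of 15).
Need 17 − 15 = 2 weeks off RSVPs → RSVPs becomes 1 week, finish becomes 15.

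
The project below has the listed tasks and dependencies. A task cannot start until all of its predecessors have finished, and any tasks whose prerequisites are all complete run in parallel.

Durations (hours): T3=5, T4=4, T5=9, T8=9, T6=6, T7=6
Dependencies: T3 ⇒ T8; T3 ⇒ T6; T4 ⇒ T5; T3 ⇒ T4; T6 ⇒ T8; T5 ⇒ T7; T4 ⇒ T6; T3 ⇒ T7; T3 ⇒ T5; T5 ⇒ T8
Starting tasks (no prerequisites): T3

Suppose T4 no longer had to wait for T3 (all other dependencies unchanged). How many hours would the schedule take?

Original critical path: T3→T4→T5→T8 = 5+4+9+9 = 27 ⇒ 27 hours.
Without T3→T4, T4's earliest start moves from 5 to 0.
The longest chain is now T3→T5→T8 = 5+9+9 = 23, so the schedule takes 23 hours.

23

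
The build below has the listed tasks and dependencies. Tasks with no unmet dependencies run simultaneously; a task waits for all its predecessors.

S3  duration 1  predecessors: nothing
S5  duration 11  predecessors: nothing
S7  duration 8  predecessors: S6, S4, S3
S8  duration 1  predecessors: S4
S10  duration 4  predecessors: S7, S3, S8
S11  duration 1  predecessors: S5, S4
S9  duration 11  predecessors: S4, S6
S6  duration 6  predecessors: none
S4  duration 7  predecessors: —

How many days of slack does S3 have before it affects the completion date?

6

Critical path: S4→S7→S10 = 7+8+4 = 19, so the finish is 19 days.
Longest path through S3: 13 days (earliest finish 1, latest finish 7).
Float = 19 − 13 = 6.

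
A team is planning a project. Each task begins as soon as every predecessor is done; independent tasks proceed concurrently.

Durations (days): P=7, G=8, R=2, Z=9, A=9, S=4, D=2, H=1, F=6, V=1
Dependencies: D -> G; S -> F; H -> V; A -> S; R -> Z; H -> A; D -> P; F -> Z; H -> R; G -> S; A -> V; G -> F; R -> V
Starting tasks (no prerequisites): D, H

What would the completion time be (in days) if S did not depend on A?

29

Original critical path: D→G→S→F→Z = 2+8+4+6+9 = 29 ⇒ 29 days.
Dropping A→S doesn't change S's earliest start (10); another predecessor still binds.
New critical path: D→G→S→F→Z = 2+8+4+6+9 = 29 ⇒ 29 days.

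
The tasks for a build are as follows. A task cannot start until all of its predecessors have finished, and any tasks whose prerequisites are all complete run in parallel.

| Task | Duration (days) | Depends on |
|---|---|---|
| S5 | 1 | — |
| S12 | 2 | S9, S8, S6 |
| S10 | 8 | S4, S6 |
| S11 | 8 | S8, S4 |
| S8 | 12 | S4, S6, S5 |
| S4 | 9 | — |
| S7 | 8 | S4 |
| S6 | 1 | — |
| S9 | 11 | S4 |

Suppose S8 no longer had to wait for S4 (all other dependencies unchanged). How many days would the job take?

Before: longest chain S4→S8→S11 = 9+12+8 = 29, finish 29.
Without S4→S8, S8's earliest start moves from 9 to 1.
New critical path: S4→S9→S12 = 9+11+2 = 22 ⇒ 22 days.

22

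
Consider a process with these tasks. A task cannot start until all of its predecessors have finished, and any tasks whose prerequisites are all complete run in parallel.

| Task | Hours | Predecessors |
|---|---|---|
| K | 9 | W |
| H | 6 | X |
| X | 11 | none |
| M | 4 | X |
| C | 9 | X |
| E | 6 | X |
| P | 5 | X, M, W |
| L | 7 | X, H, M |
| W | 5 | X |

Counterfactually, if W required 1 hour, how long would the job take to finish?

24

Critical path before the change: X→W→K = 11+5+9 = 25 giving 25 hours.
Since W is critical, the -4 change carries straight to that chain (now 21 hours).
The binding chain switches to X→H→L = 11+6+7 = 24; finish 24 hours.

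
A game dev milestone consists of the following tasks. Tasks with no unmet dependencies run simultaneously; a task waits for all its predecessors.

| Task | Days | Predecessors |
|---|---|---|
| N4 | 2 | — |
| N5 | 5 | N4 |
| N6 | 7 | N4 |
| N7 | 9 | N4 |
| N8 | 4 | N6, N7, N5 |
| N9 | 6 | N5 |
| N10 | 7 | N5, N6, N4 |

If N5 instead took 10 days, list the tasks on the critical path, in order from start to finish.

As given, the longest chain is N4→N6→N10 = 2+7+7 = 16, so the finish is 16 days.
N5 is off the critical path — its longest chain is 14 days, giving 2 of slack.
Now N4→N5→N10 = 2+10+7 = 19 is longest, so the finish becomes 19 days.

N4, N5, N10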